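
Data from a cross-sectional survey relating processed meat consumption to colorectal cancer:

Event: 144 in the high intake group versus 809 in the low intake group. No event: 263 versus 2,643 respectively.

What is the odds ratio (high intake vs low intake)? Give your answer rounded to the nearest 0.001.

From the description: a = 144, b = 263, c = 809, d = 2643.
OR = (a·d)/(b·c) = (144 × 2643) / (263 × 809) = 380592 / 212767 = 1.78877
The odds of colorectal cancer are about 1.79 times as high in the high intake group.

1.789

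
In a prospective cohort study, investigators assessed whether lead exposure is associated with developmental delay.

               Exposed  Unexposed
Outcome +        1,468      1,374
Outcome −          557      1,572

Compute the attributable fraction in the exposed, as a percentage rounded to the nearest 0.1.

Reading the table with exposure as columns: a = 1468 (Exposed, case), b = 557 (Exposed, non-case), c = 1374 (Unexposed, case), d = 1572.
Risk in exposed = 1468/2025 = 0.72494; risk in unexposed = 1374/2946 = 0.46640.
RR = 0.72494/0.46640 = 1.55434
AR% = (RR − 1)/RR × 100 = (1.55434 − 1)/1.55434 × 100 = 35.6642%

35.7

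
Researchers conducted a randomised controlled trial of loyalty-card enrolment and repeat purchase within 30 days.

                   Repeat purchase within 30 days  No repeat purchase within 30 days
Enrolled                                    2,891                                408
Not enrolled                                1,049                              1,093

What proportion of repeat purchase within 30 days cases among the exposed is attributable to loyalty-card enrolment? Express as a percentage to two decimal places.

44.12

Cells: a = 2891, b = 408, c = 1049, d = 1093.
Risk in exposed = 2891/3299 = 0.87633; risk in unexposed = 1049/2142 = 0.48973.
RR = 0.87633/0.48973 = 1.78941
AR% = (RR − 1)/RR × 100 = (1.78941 − 1)/1.78941 × 100 = 44.1156%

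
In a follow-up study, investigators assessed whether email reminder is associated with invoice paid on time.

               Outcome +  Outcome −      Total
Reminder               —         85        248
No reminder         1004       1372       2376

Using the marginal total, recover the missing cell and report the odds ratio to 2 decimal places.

2.62

The missing cell is in the exposed row: 248 − 85 = 163.
So a = 163, b = 85, c = 1004, d = 1372.
OR = (a·d)/(b·c) = (163 × 1372) / (85 × 1004) = 223636 / 85340 = 2.62053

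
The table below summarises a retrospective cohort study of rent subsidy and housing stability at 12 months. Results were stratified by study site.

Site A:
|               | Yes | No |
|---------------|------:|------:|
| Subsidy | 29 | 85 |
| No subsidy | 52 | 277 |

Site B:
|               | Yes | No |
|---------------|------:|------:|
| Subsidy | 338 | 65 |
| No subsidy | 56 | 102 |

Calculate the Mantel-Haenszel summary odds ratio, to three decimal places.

OR_MH = Σ(aᵢdᵢ/nᵢ) / Σ(bᵢcᵢ/nᵢ), where nᵢ is the stratum total.
Stratum 1 (Site A): n = 443; a·d/n = 29·277/443 = 18.1332; b·c/n = 85·52/443 = 9.9774
Stratum 2 (Site B): n = 561; a·d/n = 338·102/561 = 61.4545; b·c/n = 65·56/561 = 6.4884
OR_MH = (18.1332 + 61.4545) / (9.9774 + 6.4884) = 79.5877 / 16.4658 = 4.83351

4.834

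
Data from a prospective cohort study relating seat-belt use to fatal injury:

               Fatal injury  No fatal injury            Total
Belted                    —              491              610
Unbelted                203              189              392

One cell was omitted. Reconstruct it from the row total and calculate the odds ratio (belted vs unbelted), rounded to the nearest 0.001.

The missing cell is in the exposed row: 610 − 491 = 119.
So a = 119, b = 491, c = 203, d = 189.
OR = (a·d)/(b·c) = (119 × 189) / (491 × 203) = 22491 / 99673 = 0.22565

0.226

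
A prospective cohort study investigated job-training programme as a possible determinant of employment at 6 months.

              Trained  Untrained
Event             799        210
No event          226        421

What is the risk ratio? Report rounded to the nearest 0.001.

2.342

Reading the table with exposure as columns: a = 799 (Trained, case), b = 226 (Trained, non-case), c = 210 (Untrained, case), d = 421.
Risk in exposed = 799/1025 = 0.77951; risk in unexposed = 210/631 = 0.33281.
RR = 0.77951 / 0.33281 = 2.34225
The risk among the exposed is 2.34 times that among the unexposed.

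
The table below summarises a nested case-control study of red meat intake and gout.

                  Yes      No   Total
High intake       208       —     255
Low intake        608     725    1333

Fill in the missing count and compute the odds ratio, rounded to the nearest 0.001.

5.277

The missing cell is in the exposed row: 255 − 208 = 47.
So a = 208, b = 47, c = 608, d = 725.
OR = (a·d)/(b·c) = (208 × 725) / (47 × 608) = 150800 / 28576 = 5.27716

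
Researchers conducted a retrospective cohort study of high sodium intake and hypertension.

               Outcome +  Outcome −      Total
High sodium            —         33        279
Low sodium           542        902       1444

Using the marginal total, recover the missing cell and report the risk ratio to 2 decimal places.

2.35

The missing cell is in the exposed row: 279 − 33 = 246.
So a = 246, b = 33, c = 542, d = 902.
RR = [a/(a+b)] / [c/(c+d)] = (246/279) / (542/1444) = 0.88172/0.37535 = 2.34909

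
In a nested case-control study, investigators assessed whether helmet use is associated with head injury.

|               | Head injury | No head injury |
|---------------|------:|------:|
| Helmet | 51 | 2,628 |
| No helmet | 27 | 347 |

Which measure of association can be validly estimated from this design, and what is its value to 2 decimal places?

Cells: a = 51, b = 2628, c = 27, d = 347.
This is a nested case-control study: participants were sampled on outcome status, so risks in the source population cannot be estimated directly — relative risk is not valid here. The odds ratio is the appropriate measure.
OR = (a·d)/(b·c) = (51 × 347) / (2628 × 27) = 17697 / 70956 = 0.24941

0.25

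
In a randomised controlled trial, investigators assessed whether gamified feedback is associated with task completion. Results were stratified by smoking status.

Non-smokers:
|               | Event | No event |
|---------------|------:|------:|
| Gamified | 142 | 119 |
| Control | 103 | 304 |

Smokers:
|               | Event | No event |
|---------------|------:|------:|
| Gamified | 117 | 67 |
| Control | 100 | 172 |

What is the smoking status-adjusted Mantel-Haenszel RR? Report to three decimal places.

RR_MH = Σ(aᵢ·n₀ᵢ/nᵢ) / Σ(cᵢ·n₁ᵢ/nᵢ), with n₁ᵢ = aᵢ+bᵢ (exposed), n₀ᵢ = cᵢ+dᵢ (unexposed), nᵢ = n₁ᵢ+n₀ᵢ.
Stratum 1 (Non-smokers): n₁ = 261, n₀ = 407, n = 668; a·n₀/n = 142·407/668 = 86.5180; c·n₁/n = 103·261/668 = 40.2440
Stratum 2 (Smokers): n₁ = 184, n₀ = 272, n = 456; a·n₀/n = 117·272/456 = 69.7895; c·n₁/n = 100·184/456 = 40.3509
RR_MH = (86.5180 + 69.7895) / (40.2440 + 40.3509) = 156.3074 / 80.5949 = 1.93942

1.939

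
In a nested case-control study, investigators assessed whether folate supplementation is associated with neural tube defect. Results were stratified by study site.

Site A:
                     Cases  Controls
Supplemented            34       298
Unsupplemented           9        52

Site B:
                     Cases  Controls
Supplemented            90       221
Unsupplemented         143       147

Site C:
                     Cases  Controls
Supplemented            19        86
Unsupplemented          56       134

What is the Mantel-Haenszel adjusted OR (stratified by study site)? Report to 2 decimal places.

OR_MH = Σ(aᵢdᵢ/nᵢ) / Σ(bᵢcᵢ/nᵢ), where nᵢ is the stratum total.
Stratum 1 (Site A): n = 393; a·d/n = 34·52/393 = 4.4987; b·c/n = 298·9/393 = 6.8244
Stratum 2 (Site B): n = 601; a·d/n = 90·147/601 = 22.0133; b·c/n = 221·143/601 = 52.5840
Stratum 3 (Site C): n = 295; a·d/n = 19·134/295 = 8.6305; b·c/n = 86·56/295 = 16.3254
OR_MH = (4.4987 + 22.0133 + 8.6305) / (6.8244 + 52.5840 + 16.3254) = 35.1425 / 75.7339 = 0.46403

0.46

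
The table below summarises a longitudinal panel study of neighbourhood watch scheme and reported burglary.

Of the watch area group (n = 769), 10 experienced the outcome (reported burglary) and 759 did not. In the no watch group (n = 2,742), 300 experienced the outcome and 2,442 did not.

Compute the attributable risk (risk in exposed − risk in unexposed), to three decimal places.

From the description: a = 10, b = 759, c = 300, d = 2442.
Risk in exposed = 10/769 = 0.013004; risk in unexposed = 300/2742 = 0.109409.
Risk difference = 0.013004 − 0.109409 = -0.096405

-0.096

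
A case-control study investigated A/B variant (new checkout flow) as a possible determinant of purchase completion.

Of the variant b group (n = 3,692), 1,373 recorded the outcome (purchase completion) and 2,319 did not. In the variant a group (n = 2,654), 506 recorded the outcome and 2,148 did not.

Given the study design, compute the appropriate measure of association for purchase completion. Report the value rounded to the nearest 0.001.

From the description: a = 1373, b = 2319, c = 506, d = 2148.
This is a case-control study: participants were sampled on outcome status, so risks in the source population cannot be estimated directly — relative risk is not valid here. The odds ratio is the appropriate measure.
OR = (a·d)/(b·c) = (1373 × 2148) / (2319 × 506) = 2949204 / 1173414 = 2.51335

2.513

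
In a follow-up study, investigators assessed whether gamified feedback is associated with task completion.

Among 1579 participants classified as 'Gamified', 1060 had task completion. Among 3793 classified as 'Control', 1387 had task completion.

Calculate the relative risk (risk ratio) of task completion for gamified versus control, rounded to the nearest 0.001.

1.836

From the description: a = 1060, b = 519, c = 1387, d = 2406.
Risk in exposed = 1060/1579 = 0.67131; risk in unexposed = 1387/3793 = 0.36567.
RR = 0.67131 / 0.36567 = 1.83582
The risk among the exposed is 1.84 times that among the unexposed.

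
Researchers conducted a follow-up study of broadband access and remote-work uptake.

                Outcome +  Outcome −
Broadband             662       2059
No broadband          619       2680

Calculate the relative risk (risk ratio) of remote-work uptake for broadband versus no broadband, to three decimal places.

1.297

Cells: a = 662, b = 2059, c = 619, d = 2680.
Risk in exposed = 662/2721 = 0.24329; risk in unexposed = 619/3299 = 0.18763.
RR = 0.24329 / 0.18763 = 1.29665
The risk among the exposed is 1.30 times that among the unexposed.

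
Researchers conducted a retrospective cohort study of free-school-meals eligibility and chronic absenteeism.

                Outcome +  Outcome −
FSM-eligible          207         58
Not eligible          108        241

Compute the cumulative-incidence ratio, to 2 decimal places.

Cells: a = 207, b = 58, c = 108, d = 241.
Risk in exposed = 207/265 = 0.78113; risk in unexposed = 108/349 = 0.30946.
RR = 0.78113 / 0.30946 = 2.52421
The risk among the exposed is 2.52 times that among the unexposed.

2.52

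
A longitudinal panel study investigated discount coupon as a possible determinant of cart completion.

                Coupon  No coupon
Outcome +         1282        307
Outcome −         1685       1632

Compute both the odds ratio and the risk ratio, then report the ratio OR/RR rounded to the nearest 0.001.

Reading the table with exposure as columns: a = 1282 (Coupon, case), b = 1685 (Coupon, non-case), c = 307 (No coupon, case), d = 1632.
OR = (1282·1632)/(1685·307) = 2092224/517295 = 4.04455
Risk in exposed = 1282/2967 = 0.43209; risk in unexposed = 307/1939 = 0.15833; RR = 2.72904
OR/RR = 4.04455 / 2.72904 = 1.48204
The outcome is not rare, so the OR lies further from 1 than the RR.

1.482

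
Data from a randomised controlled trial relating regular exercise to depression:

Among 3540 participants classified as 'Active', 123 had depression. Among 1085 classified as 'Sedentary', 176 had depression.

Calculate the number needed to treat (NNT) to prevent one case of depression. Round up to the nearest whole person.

Risk in treated group = 123/3540 = 0.03475; risk in control = 176/1085 = 0.16221.
Absolute risk reduction = 0.16221 − 0.03475 = 0.12747
NNT = 1 / ARR = 1 / 0.12747 = 7.845 → round up → 8

8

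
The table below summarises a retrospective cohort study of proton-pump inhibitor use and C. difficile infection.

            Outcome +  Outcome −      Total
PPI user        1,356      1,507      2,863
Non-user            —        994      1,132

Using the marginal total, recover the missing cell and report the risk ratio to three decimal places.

3.885

The missing cell is in the unexposed row: 1132 − 994 = 138.
So a = 1356, b = 1507, c = 138, d = 994.
RR = [a/(a+b)] / [c/(c+d)] = (1356/2863) / (138/1132) = 0.47363/0.12191 = 3.88513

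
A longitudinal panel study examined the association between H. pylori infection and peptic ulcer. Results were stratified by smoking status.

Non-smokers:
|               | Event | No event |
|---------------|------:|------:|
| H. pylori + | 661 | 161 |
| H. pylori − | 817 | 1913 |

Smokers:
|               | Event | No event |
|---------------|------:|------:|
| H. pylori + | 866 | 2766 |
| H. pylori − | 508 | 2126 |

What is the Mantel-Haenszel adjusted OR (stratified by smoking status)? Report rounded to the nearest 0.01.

2.49

OR_MH = Σ(aᵢdᵢ/nᵢ) / Σ(bᵢcᵢ/nᵢ), where nᵢ is the stratum total.
Stratum 1 (Non-smokers): n = 3552; a·d/n = 661·1913/3552 = 355.9947; b·c/n = 161·817/3552 = 37.0318
Stratum 2 (Smokers): n = 6266; a·d/n = 866·2126/6266 = 293.8264; b·c/n = 2766·508/6266 = 224.2464
OR_MH = (355.9947 + 293.8264) / (37.0318 + 224.2464) = 649.8210 / 261.2782 = 2.48708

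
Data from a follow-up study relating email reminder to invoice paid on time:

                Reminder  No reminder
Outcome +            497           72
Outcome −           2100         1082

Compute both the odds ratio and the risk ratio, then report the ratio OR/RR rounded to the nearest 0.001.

1.160

Reading the table with exposure as columns: a = 497 (Reminder, case), b = 2100 (Reminder, non-case), c = 72 (No reminder, case), d = 1082.
OR = (497·1082)/(2100·72) = 537754/151200 = 3.55657
Risk in exposed = 497/2597 = 0.19137; risk in unexposed = 72/1154 = 0.06239; RR = 3.06731
OR/RR = 3.55657 / 3.06731 = 1.15951
The outcome is not rare, so the OR lies further from 1 than the RR.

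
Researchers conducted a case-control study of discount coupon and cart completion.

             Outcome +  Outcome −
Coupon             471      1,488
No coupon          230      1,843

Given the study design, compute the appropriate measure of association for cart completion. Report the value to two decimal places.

2.54

Cells: a = 471, b = 1488, c = 230, d = 1843.
This is a case-control study: participants were sampled on outcome status, so risks in the source population cannot be estimated directly — relative risk is not valid here. The odds ratio is the appropriate measure.
OR = (a·d)/(b·c) = (471 × 1843) / (1488 × 230) = 868053 / 342240 = 2.53639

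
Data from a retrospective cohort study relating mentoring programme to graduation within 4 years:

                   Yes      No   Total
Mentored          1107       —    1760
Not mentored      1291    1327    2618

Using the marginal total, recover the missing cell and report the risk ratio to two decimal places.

The missing cell is in the exposed row: 1760 − 1107 = 653.
So a = 1107, b = 653, c = 1291, d = 1327.
RR = [a/(a+b)] / [c/(c+d)] = (1107/1760) / (1291/2618) = 0.62898/0.49312 = 1.27549

1.28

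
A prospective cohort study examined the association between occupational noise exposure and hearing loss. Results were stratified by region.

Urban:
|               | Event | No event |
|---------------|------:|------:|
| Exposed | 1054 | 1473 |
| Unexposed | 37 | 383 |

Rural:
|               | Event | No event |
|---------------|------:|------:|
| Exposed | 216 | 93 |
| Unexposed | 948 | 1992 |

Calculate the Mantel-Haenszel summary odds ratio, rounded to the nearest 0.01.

OR_MH = Σ(aᵢdᵢ/nᵢ) / Σ(bᵢcᵢ/nᵢ), where nᵢ is the stratum total.
Stratum 1 (Urban): n = 2947; a·d/n = 1054·383/2947 = 136.9807; b·c/n = 1473·37/2947 = 18.4937
Stratum 2 (Rural): n = 3249; a·d/n = 216·1992/3249 = 132.4321; b·c/n = 93·948/3249 = 27.1357
OR_MH = (136.9807 + 132.4321) / (18.4937 + 27.1357) = 269.4128 / 45.6295 = 5.90436

5.90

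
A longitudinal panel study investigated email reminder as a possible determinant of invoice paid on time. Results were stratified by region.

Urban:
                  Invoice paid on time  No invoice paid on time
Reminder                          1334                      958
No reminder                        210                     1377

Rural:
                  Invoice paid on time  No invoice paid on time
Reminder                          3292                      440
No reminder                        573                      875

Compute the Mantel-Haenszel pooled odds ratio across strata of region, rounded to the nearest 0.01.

OR_MH = Σ(aᵢdᵢ/nᵢ) / Σ(bᵢcᵢ/nᵢ), where nᵢ is the stratum total.
Stratum 1 (Urban): n = 3879; a·d/n = 1334·1377/3879 = 473.5545; b·c/n = 958·210/3879 = 51.8639
Stratum 2 (Rural): n = 5180; a·d/n = 3292·875/5180 = 556.0811; b·c/n = 440·573/5180 = 48.6718
OR_MH = (473.5545 + 556.0811) / (51.8639 + 48.6718) = 1029.6356 / 100.5357 = 10.24149

10.24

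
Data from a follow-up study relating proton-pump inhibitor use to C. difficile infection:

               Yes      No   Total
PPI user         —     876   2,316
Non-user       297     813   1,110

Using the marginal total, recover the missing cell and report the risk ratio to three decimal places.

2.324

The missing cell is in the exposed row: 2316 − 876 = 1440.
So a = 1440, b = 876, c = 297, d = 813.
RR = [a/(a+b)] / [c/(c+d)] = (1440/2316) / (297/1110) = 0.62176/0.26757 = 2.32376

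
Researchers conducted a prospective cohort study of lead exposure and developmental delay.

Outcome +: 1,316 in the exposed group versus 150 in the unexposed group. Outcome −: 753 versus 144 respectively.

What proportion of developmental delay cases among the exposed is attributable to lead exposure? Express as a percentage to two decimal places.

From the description: a = 1316, b = 753, c = 150, d = 144.
Risk in exposed = 1316/2069 = 0.63606; risk in unexposed = 150/294 = 0.51020.
RR = 0.63606/0.51020 = 1.24667
AR% = (RR − 1)/RR × 100 = (1.24667 − 1)/1.24667 × 100 = 19.7863%

19.79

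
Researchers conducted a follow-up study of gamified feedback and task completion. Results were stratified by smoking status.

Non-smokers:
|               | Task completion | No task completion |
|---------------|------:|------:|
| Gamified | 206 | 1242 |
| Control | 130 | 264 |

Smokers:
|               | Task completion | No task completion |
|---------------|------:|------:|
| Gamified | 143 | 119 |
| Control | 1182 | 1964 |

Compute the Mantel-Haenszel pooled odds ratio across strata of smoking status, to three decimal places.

OR_MH = Σ(aᵢdᵢ/nᵢ) / Σ(bᵢcᵢ/nᵢ), where nᵢ is the stratum total.
Stratum 1 (Non-smokers): n = 1842; a·d/n = 206·264/1842 = 29.5244; b·c/n = 1242·130/1842 = 87.6547
Stratum 2 (Smokers): n = 3408; a·d/n = 143·1964/3408 = 82.4096; b·c/n = 119·1182/3408 = 41.2729
OR_MH = (29.5244 + 82.4096) / (87.6547 + 41.2729) = 111.9341 / 128.9276 = 0.86819

0.868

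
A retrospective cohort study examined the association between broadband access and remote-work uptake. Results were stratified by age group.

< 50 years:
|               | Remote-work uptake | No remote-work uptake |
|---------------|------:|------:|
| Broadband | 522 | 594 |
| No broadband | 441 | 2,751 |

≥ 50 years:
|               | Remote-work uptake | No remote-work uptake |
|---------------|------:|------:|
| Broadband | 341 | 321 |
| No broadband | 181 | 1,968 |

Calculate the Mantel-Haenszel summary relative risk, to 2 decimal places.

4.13

RR_MH = Σ(aᵢ·n₀ᵢ/nᵢ) / Σ(cᵢ·n₁ᵢ/nᵢ), with n₁ᵢ = aᵢ+bᵢ (exposed), n₀ᵢ = cᵢ+dᵢ (unexposed), nᵢ = n₁ᵢ+n₀ᵢ.
Stratum 1 (< 50 years): n₁ = 1116, n₀ = 3192, n = 4308; a·n₀/n = 522·3192/4308 = 386.7744; c·n₁/n = 441·1116/4308 = 114.2423
Stratum 2 (≥ 50 years): n₁ = 662, n₀ = 2149, n = 2811; a·n₀/n = 341·2149/2811 = 260.6933; c·n₁/n = 181·662/2811 = 42.6261
RR_MH = (386.7744 + 260.6933) / (114.2423 + 42.6261) = 647.4677 / 156.8685 = 4.12746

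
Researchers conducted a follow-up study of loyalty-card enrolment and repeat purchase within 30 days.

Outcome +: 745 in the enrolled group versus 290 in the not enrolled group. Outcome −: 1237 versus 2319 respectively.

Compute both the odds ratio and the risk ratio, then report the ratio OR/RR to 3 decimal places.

1.424

From the description: a = 745, b = 1237, c = 290, d = 2319.
OR = (745·2319)/(1237·290) = 1727655/358730 = 4.81603
Risk in exposed = 745/1982 = 0.37588; risk in unexposed = 290/2609 = 0.11115; RR = 3.38165
OR/RR = 4.81603 / 3.38165 = 1.42417
The outcome is not rare, so the OR lies further from 1 than the RR.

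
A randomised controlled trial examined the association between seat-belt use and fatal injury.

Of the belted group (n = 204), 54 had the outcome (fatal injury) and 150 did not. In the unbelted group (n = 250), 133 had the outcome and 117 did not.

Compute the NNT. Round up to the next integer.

4

Risk in treated group = 54/204 = 0.26471; risk in control = 133/250 = 0.53200.
Absolute risk reduction = 0.53200 − 0.26471 = 0.26729
NNT = 1 / ARR = 1 / 0.26729 = 3.741 → round up → 4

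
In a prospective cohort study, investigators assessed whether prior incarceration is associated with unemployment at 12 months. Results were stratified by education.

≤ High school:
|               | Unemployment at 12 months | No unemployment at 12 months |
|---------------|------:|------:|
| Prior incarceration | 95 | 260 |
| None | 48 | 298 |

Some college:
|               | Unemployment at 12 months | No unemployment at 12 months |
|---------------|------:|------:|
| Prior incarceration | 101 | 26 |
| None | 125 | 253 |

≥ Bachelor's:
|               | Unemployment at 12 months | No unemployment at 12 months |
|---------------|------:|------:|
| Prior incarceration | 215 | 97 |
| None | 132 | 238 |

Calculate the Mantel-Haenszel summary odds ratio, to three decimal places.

OR_MH = Σ(aᵢdᵢ/nᵢ) / Σ(bᵢcᵢ/nᵢ), where nᵢ is the stratum total.
Stratum 1 (≤ High school): n = 701; a·d/n = 95·298/701 = 40.3852; b·c/n = 260·48/701 = 17.8031
Stratum 2 (Some college): n = 505; a·d/n = 101·253/505 = 50.6000; b·c/n = 26·125/505 = 6.4356
Stratum 3 (≥ Bachelor's): n = 682; a·d/n = 215·238/682 = 75.0293; b·c/n = 97·132/682 = 18.7742
OR_MH = (40.3852 + 50.6000 + 75.0293) / (17.8031 + 6.4356 + 18.7742) = 166.0145 / 43.0130 = 3.85964

3.860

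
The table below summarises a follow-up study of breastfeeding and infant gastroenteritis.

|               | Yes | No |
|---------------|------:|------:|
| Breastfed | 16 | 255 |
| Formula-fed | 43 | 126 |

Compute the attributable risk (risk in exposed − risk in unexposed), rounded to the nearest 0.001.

Cells: a = 16, b = 255, c = 43, d = 126.
Risk in exposed = 16/271 = 0.059041; risk in unexposed = 43/169 = 0.254438.
Risk difference = 0.059041 − 0.254438 = -0.195397

-0.195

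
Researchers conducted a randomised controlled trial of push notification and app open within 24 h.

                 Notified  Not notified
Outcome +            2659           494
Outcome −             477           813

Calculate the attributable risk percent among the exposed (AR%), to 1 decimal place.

Reading the table with exposure as columns: a = 2659 (Notified, case), b = 477 (Notified, non-case), c = 494 (Not notified, case), d = 813.
Risk in exposed = 2659/3136 = 0.84790; risk in unexposed = 494/1307 = 0.37796.
RR = 0.84790/0.37796 = 2.24332
AR% = (RR − 1)/RR × 100 = (2.24332 − 1)/2.24332 × 100 = 55.4232%

55.4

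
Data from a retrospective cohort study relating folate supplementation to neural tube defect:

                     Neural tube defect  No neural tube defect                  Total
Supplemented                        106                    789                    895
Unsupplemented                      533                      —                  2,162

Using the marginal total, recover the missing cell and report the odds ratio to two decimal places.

The missing cell is in the unexposed row: 2162 − 533 = 1629.
So a = 106, b = 789, c = 533, d = 1629.
OR = (a·d)/(b·c) = (106 × 1629) / (789 × 533) = 172674 / 420537 = 0.41060

0.41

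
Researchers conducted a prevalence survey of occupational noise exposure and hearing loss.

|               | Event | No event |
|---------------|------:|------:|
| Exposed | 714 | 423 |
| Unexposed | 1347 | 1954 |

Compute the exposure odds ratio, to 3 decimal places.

Cells: a = 714, b = 423, c = 1347, d = 1954.
OR = (a·d)/(b·c) = (714 × 1954) / (423 × 1347) = 1395156 / 569781 = 2.44858
The odds of hearing loss are about 2.45 times as high in the exposed group.

2.449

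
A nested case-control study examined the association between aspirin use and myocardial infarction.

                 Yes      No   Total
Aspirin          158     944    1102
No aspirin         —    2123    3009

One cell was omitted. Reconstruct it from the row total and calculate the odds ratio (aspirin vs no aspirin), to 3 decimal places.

0.401

The missing cell is in the unexposed row: 3009 − 2123 = 886.
So a = 158, b = 944, c = 886, d = 2123.
OR = (a·d)/(b·c) = (158 × 2123) / (944 × 886) = 335434 / 836384 = 0.40105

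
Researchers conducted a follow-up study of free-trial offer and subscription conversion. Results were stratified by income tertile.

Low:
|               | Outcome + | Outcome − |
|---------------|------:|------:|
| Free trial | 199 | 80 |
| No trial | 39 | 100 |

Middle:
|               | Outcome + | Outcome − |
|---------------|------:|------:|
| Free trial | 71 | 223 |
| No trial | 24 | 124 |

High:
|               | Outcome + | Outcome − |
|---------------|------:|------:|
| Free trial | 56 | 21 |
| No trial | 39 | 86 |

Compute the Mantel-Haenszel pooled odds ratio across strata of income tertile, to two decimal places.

OR_MH = Σ(aᵢdᵢ/nᵢ) / Σ(bᵢcᵢ/nᵢ), where nᵢ is the stratum total.
Stratum 1 (Low): n = 418; a·d/n = 199·100/418 = 47.6077; b·c/n = 80·39/418 = 7.4641
Stratum 2 (Middle): n = 442; a·d/n = 71·124/442 = 19.9186; b·c/n = 223·24/442 = 12.1086
Stratum 3 (High): n = 202; a·d/n = 56·86/202 = 23.8416; b·c/n = 21·39/202 = 4.0545
OR_MH = (47.6077 + 19.9186 + 23.8416) / (7.4641 + 12.1086 + 4.0545) = 91.3678 / 23.6272 = 3.86706

3.87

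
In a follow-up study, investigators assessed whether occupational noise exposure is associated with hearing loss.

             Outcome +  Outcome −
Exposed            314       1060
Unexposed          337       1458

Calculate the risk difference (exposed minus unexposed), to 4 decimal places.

0.0408

Cells: a = 314, b = 1060, c = 337, d = 1458.
Risk in exposed = 314/1374 = 0.228530; risk in unexposed = 337/1795 = 0.187744.
Risk difference = 0.228530 − 0.187744 = 0.040786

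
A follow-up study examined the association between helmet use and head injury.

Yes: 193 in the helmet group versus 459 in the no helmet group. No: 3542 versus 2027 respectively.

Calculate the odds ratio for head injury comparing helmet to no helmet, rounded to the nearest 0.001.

0.241

From the description: a = 193, b = 3542, c = 459, d = 2027.
OR = (a·d)/(b·c) = (193 × 2027) / (3542 × 459) = 391211 / 1625778 = 0.24063
Exposure is associated with lower odds of head injury (OR = 0.24 < 1).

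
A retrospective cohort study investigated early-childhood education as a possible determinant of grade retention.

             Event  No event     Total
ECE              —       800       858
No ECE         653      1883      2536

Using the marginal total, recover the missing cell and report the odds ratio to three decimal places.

0.209

The missing cell is in the exposed row: 858 − 800 = 58.
So a = 58, b = 800, c = 653, d = 1883.
OR = (a·d)/(b·c) = (58 × 1883) / (800 × 653) = 109214 / 522400 = 0.20906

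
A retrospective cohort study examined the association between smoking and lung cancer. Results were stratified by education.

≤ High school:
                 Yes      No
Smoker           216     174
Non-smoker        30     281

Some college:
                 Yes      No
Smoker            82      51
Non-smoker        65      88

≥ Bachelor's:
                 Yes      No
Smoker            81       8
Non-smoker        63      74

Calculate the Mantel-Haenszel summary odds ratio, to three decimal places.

OR_MH = Σ(aᵢdᵢ/nᵢ) / Σ(bᵢcᵢ/nᵢ), where nᵢ is the stratum total.
Stratum 1 (≤ High school): n = 701; a·d/n = 216·281/701 = 86.5849; b·c/n = 174·30/701 = 7.4465
Stratum 2 (Some college): n = 286; a·d/n = 82·88/286 = 25.2308; b·c/n = 51·65/286 = 11.5909
Stratum 3 (≥ Bachelor's): n = 226; a·d/n = 81·74/226 = 26.5221; b·c/n = 8·63/226 = 2.2301
OR_MH = (86.5849 + 25.2308 + 26.5221) / (7.4465 + 11.5909 + 2.2301) = 138.3378 / 21.2675 = 6.50466

6.505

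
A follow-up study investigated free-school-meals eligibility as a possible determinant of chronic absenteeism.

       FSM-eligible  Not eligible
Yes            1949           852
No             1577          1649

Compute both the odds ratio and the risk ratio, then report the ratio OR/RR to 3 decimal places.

Reading the table with exposure as columns: a = 1949 (FSM-eligible, case), b = 1577 (FSM-eligible, non-case), c = 852 (Not eligible, case), d = 1649.
OR = (1949·1649)/(1577·852) = 3213901/1343604 = 2.39200
Risk in exposed = 1949/3526 = 0.55275; risk in unexposed = 852/2501 = 0.34066; RR = 1.62257
OR/RR = 2.39200 / 1.62257 = 1.47420
The outcome is not rare, so the OR lies further from 1 than the RR.

1.474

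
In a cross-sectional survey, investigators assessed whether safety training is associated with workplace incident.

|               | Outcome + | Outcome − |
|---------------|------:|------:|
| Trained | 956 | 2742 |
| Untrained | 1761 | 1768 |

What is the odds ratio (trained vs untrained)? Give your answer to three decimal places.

0.350

Cells: a = 956, b = 2742, c = 1761, d = 1768.
OR = (a·d)/(b·c) = (956 × 1768) / (2742 × 1761) = 1690208 / 4828662 = 0.35004
Exposure is associated with lower odds of workplace incident (OR = 0.35 < 1).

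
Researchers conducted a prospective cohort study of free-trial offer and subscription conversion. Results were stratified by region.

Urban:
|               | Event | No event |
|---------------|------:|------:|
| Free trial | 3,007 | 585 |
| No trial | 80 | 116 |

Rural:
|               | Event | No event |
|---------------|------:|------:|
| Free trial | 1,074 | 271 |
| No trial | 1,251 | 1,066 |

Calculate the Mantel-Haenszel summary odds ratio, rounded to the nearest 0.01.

OR_MH = Σ(aᵢdᵢ/nᵢ) / Σ(bᵢcᵢ/nᵢ), where nᵢ is the stratum total.
Stratum 1 (Urban): n = 3788; a·d/n = 3007·116/3788 = 92.0834; b·c/n = 585·80/3788 = 12.3548
Stratum 2 (Rural): n = 3662; a·d/n = 1074·1066/3662 = 312.6390; b·c/n = 271·1251/3662 = 92.5781
OR_MH = (92.0834 + 312.6390) / (12.3548 + 92.5781) = 404.7224 / 104.9329 = 3.85696

3.86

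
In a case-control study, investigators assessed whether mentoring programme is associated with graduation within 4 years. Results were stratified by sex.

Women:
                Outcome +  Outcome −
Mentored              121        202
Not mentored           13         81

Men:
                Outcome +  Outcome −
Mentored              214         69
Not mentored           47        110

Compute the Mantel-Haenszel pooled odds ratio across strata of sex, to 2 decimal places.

OR_MH = Σ(aᵢdᵢ/nᵢ) / Σ(bᵢcᵢ/nᵢ), where nᵢ is the stratum total.
Stratum 1 (Women): n = 417; a·d/n = 121·81/417 = 23.5036; b·c/n = 202·13/417 = 6.2974
Stratum 2 (Men): n = 440; a·d/n = 214·110/440 = 53.5000; b·c/n = 69·47/440 = 7.3705
OR_MH = (23.5036 + 53.5000) / (6.2974 + 7.3705) = 77.0036 / 13.6678 = 5.63394

5.63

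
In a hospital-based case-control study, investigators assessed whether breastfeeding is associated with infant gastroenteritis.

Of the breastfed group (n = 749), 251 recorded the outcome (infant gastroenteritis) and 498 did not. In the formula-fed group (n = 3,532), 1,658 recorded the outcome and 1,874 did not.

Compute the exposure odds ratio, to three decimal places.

From the description: a = 251, b = 498, c = 1658, d = 1874.
OR = (a·d)/(b·c) = (251 × 1874) / (498 × 1658) = 470374 / 825684 = 0.56968
Exposure is associated with lower odds of infant gastroenteritis (OR = 0.57 < 1).

0.570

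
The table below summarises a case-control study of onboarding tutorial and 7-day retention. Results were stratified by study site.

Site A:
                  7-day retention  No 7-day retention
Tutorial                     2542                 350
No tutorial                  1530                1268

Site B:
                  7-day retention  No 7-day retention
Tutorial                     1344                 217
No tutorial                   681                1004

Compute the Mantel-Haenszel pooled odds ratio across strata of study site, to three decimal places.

7.034

OR_MH = Σ(aᵢdᵢ/nᵢ) / Σ(bᵢcᵢ/nᵢ), where nᵢ is the stratum total.
Stratum 1 (Site A): n = 5690; a·d/n = 2542·1268/5690 = 566.4773; b·c/n = 350·1530/5690 = 94.1125
Stratum 2 (Site B): n = 3246; a·d/n = 1344·1004/3246 = 415.7043; b·c/n = 217·681/3246 = 45.5259
OR_MH = (566.4773 + 415.7043) / (94.1125 + 45.5259) = 982.1816 / 139.6384 = 7.03375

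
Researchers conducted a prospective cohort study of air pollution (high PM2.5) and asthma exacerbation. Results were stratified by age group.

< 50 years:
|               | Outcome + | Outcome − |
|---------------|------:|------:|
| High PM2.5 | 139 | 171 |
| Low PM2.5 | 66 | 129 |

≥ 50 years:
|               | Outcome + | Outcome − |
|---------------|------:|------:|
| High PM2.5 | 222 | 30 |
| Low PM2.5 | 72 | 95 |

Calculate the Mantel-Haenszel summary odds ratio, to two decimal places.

3.12

OR_MH = Σ(aᵢdᵢ/nᵢ) / Σ(bᵢcᵢ/nᵢ), where nᵢ is the stratum total.
Stratum 1 (< 50 years): n = 505; a·d/n = 139·129/505 = 35.5069; b·c/n = 171·66/505 = 22.3485
Stratum 2 (≥ 50 years): n = 419; a·d/n = 222·95/419 = 50.3341; b·c/n = 30·72/419 = 5.1551
OR_MH = (35.5069 + 50.3341) / (22.3485 + 5.1551) = 85.8411 / 27.5036 = 3.12108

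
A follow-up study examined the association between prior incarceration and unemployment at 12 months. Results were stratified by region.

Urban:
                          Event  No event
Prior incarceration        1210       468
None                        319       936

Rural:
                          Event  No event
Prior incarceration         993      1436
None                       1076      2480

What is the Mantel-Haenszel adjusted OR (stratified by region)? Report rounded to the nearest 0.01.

OR_MH = Σ(aᵢdᵢ/nᵢ) / Σ(bᵢcᵢ/nᵢ), where nᵢ is the stratum total.
Stratum 1 (Urban): n = 2933; a·d/n = 1210·936/2933 = 386.1439; b·c/n = 468·319/2933 = 50.9008
Stratum 2 (Rural): n = 5985; a·d/n = 993·2480/5985 = 411.4687; b·c/n = 1436·1076/5985 = 258.1681
OR_MH = (386.1439 + 411.4687) / (50.9008 + 258.1681) = 797.6126 / 309.0689 = 2.58070

2.58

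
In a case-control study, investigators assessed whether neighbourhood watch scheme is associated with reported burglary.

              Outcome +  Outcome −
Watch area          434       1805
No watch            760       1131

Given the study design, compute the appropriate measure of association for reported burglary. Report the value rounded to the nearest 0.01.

Cells: a = 434, b = 1805, c = 760, d = 1131.
This is a case-control study: participants were sampled on outcome status, so risks in the source population cannot be estimated directly — relative risk is not valid here. The odds ratio is the appropriate measure.
OR = (a·d)/(b·c) = (434 × 1131) / (1805 × 760) = 490854 / 1371800 = 0.35782

0.36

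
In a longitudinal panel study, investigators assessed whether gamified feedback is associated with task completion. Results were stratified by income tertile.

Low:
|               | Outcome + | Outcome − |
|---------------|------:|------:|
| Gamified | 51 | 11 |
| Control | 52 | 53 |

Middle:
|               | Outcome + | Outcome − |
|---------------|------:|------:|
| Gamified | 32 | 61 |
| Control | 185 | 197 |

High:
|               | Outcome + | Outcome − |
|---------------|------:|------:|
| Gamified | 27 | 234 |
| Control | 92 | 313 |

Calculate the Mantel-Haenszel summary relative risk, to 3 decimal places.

0.810

RR_MH = Σ(aᵢ·n₀ᵢ/nᵢ) / Σ(cᵢ·n₁ᵢ/nᵢ), with n₁ᵢ = aᵢ+bᵢ (exposed), n₀ᵢ = cᵢ+dᵢ (unexposed), nᵢ = n₁ᵢ+n₀ᵢ.
Stratum 1 (Low): n₁ = 62, n₀ = 105, n = 167; a·n₀/n = 51·105/167 = 32.0659; c·n₁/n = 52·62/167 = 19.3054
Stratum 2 (Middle): n₁ = 93, n₀ = 382, n = 475; a·n₀/n = 32·382/475 = 25.7347; c·n₁/n = 185·93/475 = 36.2211
Stratum 3 (High): n₁ = 261, n₀ = 405, n = 666; a·n₀/n = 27·405/666 = 16.4189; c·n₁/n = 92·261/666 = 36.0541
RR_MH = (32.0659 + 25.7347 + 16.4189) / (19.3054 + 36.2211 + 36.0541) = 74.2195 / 91.5805 = 0.81043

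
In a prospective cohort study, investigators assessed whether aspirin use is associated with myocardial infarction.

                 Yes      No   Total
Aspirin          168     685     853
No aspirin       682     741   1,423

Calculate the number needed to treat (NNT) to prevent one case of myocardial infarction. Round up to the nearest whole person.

4

Risk in treated group = 168/853 = 0.19695; risk in control = 682/1423 = 0.47927.
Absolute risk reduction = 0.47927 − 0.19695 = 0.28232
NNT = 1 / ARR = 1 / 0.28232 = 3.542 → round up → 4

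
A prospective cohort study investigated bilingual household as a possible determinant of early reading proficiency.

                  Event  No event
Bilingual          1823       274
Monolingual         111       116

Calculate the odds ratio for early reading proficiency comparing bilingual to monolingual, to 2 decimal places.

6.95

Cells: a = 1823, b = 274, c = 111, d = 116.
OR = (a·d)/(b·c) = (1823 × 116) / (274 × 111) = 211468 / 30414 = 6.95298
The odds of early reading proficiency are about 6.95 times as high in the bilingual group.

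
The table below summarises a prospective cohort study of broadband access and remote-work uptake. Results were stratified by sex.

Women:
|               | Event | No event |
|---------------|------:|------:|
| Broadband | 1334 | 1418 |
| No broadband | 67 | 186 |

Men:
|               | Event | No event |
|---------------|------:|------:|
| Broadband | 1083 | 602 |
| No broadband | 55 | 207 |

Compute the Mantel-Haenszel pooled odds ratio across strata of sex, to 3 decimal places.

OR_MH = Σ(aᵢdᵢ/nᵢ) / Σ(bᵢcᵢ/nᵢ), where nᵢ is the stratum total.
Stratum 1 (Women): n = 3005; a·d/n = 1334·186/3005 = 82.5704; b·c/n = 1418·67/3005 = 31.6160
Stratum 2 (Men): n = 1947; a·d/n = 1083·207/1947 = 115.1418; b·c/n = 602·55/1947 = 17.0056
OR_MH = (82.5704 + 115.1418) / (31.6160 + 17.0056) = 197.7121 / 48.6216 = 4.06634

4.066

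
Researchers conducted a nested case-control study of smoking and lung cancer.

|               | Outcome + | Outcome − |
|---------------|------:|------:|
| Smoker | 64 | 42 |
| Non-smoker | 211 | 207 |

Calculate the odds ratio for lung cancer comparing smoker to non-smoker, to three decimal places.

Cells: a = 64, b = 42, c = 211, d = 207.
OR = (a·d)/(b·c) = (64 × 207) / (42 × 211) = 13248 / 8862 = 1.49492
The odds of lung cancer are about 1.49 times as high in the smoker group.

1.495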